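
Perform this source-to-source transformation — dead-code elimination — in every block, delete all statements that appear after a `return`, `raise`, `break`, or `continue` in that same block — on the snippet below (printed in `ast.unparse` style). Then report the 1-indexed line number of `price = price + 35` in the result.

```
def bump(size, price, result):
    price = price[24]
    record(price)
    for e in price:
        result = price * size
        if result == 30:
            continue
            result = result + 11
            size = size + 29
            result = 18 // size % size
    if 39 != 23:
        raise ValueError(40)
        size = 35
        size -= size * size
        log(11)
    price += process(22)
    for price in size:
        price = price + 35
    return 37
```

12

Transformed code:
def bump(size, price, result):
    price = price[24]
    record(price)
    for e in price:
        result = price * size
        if result == 30:
            continue
    if 39 != 23:
        raise ValueError(40)
    price += process(22)
    for price in size:
        price = price + 35
    return 37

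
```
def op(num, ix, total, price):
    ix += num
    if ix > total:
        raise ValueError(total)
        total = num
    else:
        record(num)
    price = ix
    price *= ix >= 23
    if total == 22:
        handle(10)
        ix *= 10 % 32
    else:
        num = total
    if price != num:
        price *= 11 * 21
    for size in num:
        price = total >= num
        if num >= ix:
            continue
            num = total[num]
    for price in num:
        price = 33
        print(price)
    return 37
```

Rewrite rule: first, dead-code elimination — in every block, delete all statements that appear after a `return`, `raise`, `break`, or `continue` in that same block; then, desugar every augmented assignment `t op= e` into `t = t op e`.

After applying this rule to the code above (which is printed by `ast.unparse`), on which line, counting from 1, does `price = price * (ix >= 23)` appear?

8

Transformed code:
def op(num, ix, total, price):
    ix = ix + num
    if ix > total:
        raise ValueError(total)
    else:
        record(num)
    price = ix
    price = price * (ix >= 23)
    if total == 22:
        handle(10)
        ix = ix * (10 % 32)
    else:
        num = total
    if price != num:
        price = price * (11 * 21)
    for size in num:
        price = total >= num
        if num >= ix:
            continue
    for price in num:
        price = 33
        print(price)
    return 37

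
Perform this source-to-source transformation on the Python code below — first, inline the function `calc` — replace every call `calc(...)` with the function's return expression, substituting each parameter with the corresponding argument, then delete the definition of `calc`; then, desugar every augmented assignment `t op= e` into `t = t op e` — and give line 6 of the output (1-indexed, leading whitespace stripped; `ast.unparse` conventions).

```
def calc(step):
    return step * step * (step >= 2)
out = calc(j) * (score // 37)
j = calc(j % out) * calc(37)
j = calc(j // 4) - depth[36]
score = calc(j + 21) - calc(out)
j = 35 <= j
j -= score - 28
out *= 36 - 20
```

j = j - (score - 28)

Transformed code:
out = j * j * (j >= 2) * (score // 37)
j = j % out * (j % out) * (j % out >= 2) * (37 * 37 * (37 >= 2))
j = j // 4 * (j // 4) * (j // 4 >= 2) - depth[36]
score = (j + 21) * (j + 21) * (j + 21 >= 2) - out * out * (out >= 2)
j = 35 <= j
j = j - (score - 28)
out = out * (36 - 20)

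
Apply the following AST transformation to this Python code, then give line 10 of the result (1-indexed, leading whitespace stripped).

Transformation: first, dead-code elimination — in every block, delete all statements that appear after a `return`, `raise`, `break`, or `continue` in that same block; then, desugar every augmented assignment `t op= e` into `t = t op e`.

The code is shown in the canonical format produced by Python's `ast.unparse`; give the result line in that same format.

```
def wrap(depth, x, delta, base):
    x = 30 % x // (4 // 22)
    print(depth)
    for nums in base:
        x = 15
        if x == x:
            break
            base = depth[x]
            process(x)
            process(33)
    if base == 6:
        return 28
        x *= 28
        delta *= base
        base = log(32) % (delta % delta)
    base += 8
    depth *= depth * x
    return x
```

base = base + 8

Transformed code:
def wrap(depth, x, delta, base):
    x = 30 % x // (4 // 22)
    print(depth)
    for nums in base:
        x = 15
        if x == x:
            break
    if base == 6:
        return 28
    base = base + 8
    depth = depth * (depth * x)
    return x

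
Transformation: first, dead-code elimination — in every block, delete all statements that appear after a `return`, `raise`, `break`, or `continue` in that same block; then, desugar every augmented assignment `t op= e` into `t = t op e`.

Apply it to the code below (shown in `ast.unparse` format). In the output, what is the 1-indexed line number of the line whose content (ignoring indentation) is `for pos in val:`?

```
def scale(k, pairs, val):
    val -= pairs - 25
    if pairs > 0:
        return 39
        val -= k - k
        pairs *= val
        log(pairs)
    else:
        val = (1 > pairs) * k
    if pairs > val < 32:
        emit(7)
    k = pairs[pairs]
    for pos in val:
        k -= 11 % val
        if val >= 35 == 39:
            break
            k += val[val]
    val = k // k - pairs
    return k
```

10

Transformed code:
def scale(k, pairs, val):
    val = val - (pairs - 25)
    if pairs > 0:
        return 39
    else:
        val = (1 > pairs) * k
    if pairs > val < 32:
        emit(7)
    k = pairs[pairs]
    for pos in val:
        k = k - 11 % val
        if val >= 35 == 39:
            break
    val = k // k - pairs
    return k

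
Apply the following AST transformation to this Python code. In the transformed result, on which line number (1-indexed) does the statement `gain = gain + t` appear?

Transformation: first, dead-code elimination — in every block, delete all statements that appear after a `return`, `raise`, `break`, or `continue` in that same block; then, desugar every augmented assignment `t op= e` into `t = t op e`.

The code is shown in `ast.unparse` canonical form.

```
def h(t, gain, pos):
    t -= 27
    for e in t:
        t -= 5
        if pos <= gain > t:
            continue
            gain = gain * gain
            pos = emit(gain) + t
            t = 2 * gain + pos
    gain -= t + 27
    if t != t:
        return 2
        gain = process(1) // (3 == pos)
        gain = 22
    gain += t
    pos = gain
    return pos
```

10

Transformed code:
def h(t, gain, pos):
    t = t - 27
    for e in t:
        t = t - 5
        if pos <= gain > t:
            continue
    gain = gain - (t + 27)
    if t != t:
        return 2
    gain = gain + t
    pos = gain
    return pos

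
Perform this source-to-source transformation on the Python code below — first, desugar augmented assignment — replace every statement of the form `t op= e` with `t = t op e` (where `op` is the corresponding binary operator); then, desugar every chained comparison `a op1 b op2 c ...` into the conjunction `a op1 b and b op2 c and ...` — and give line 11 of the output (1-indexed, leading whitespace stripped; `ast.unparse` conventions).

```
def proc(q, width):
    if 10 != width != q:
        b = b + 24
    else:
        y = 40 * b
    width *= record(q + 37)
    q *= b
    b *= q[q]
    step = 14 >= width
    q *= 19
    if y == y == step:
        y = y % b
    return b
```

Transformed code:
def proc(q, width):
    if 10 != width and width != q:
        b = b + 24
    else:
        y = 40 * b
    width = width * record(q + 37)
    q = q * b
    b = b * q[q]
    step = 14 >= width
    q = q * 19
    if y == y and y == step:
        y = y % b
    return b

if y == y and y == step:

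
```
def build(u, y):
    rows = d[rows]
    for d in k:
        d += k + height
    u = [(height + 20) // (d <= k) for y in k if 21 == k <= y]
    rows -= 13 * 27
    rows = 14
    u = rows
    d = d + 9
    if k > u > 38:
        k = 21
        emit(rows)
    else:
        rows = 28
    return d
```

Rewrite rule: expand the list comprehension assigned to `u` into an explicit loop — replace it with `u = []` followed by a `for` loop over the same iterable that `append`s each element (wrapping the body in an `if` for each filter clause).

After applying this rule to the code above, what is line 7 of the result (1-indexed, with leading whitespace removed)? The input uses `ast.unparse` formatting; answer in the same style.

if 21 == k <= y:

Transformed code:
def build(u, y):
    rows = d[rows]
    for d in k:
        d += k + height
    u = []
    for y in k:
        if 21 == k <= y:
            u.append((height + 20) // (d <= k))
    rows -= 13 * 27
    rows = 14
    u = rows
    d = d + 9
    if k > u > 38:
        k = 21
        emit(rows)
    else:
        rows = 28
    return d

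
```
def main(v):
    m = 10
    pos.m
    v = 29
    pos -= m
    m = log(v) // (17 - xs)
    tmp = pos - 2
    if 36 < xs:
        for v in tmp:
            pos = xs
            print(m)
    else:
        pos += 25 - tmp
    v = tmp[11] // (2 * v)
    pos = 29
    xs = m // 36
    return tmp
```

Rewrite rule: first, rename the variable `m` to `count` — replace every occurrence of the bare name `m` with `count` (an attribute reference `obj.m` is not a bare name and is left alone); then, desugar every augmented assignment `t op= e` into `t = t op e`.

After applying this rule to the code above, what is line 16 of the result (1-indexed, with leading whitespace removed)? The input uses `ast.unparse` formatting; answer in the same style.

xs = count // 36

Transformed code:
def main(v):
    count = 10
    pos.m
    v = 29
    pos = pos - count
    count = log(v) // (17 - xs)
    tmp = pos - 2
    if 36 < xs:
        for v in tmp:
            pos = xs
            print(count)
    else:
        pos = pos + (25 - tmp)
    v = tmp[11] // (2 * v)
    pos = 29
    xs = count // 36
    return tmp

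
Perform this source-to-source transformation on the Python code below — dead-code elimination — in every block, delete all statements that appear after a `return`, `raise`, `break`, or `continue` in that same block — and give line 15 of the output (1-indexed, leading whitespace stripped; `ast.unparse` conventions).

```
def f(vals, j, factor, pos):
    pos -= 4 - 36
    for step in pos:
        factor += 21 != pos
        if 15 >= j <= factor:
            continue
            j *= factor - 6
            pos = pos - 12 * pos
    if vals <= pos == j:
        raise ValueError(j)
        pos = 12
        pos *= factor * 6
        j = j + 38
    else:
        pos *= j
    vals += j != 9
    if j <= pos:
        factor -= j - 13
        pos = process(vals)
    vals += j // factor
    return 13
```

vals += j // factor

Transformed code:
def f(vals, j, factor, pos):
    pos -= 4 - 36
    for step in pos:
        factor += 21 != pos
        if 15 >= j <= factor:
            continue
    if vals <= pos == j:
        raise ValueError(j)
    else:
        pos *= j
    vals += j != 9
    if j <= pos:
        factor -= j - 13
        pos = process(vals)
    vals += j // factor
    return 13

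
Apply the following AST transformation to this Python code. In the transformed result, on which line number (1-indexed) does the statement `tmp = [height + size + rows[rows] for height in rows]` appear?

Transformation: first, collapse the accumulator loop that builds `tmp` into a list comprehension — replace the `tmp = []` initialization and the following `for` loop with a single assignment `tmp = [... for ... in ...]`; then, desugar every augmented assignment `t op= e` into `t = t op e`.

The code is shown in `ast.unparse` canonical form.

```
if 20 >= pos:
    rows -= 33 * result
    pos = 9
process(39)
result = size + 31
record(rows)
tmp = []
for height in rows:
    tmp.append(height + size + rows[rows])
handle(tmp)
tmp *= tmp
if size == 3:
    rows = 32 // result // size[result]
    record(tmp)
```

Transformed code:
if 20 >= pos:
    rows = rows - 33 * result
    pos = 9
process(39)
result = size + 31
record(rows)
tmp = [height + size + rows[rows] for height in rows]
handle(tmp)
tmp = tmp * tmp
if size == 3:
    rows = 32 // result // size[result]
    record(tmp)

7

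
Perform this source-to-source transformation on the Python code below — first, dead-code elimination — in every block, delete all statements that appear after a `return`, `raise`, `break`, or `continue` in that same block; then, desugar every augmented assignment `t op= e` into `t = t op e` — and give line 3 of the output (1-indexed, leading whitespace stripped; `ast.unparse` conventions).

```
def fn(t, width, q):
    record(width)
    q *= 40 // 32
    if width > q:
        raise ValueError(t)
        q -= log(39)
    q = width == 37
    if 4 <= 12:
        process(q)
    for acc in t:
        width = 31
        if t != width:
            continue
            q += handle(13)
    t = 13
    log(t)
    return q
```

q = q * (40 // 32)

Transformed code:
def fn(t, width, q):
    record(width)
    q = q * (40 // 32)
    if width > q:
        raise ValueError(t)
    q = width == 37
    if 4 <= 12:
        process(q)
    for acc in t:
        width = 31
        if t != width:
            continue
    t = 13
    log(t)
    return q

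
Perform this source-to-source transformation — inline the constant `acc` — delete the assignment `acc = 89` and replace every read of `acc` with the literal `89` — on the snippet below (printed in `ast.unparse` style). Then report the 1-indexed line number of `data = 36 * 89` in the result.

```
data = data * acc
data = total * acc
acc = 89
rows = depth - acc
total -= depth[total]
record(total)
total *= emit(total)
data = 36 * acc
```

Transformed code:
data = data * 89
data = total * 89
rows = depth - 89
total -= depth[total]
record(total)
total *= emit(total)
data = 36 * 89

7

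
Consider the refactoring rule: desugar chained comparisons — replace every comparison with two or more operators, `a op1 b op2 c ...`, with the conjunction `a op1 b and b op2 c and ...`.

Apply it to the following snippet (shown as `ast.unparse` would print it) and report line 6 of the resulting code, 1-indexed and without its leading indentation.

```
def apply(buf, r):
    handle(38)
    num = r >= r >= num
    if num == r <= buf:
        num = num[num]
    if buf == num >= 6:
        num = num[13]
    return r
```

Transformed code:
def apply(buf, r):
    handle(38)
    num = r >= r and r >= num
    if num == r and r <= buf:
        num = num[num]
    if buf == num and num >= 6:
        num = num[13]
    return r

if buf == num and num >= 6:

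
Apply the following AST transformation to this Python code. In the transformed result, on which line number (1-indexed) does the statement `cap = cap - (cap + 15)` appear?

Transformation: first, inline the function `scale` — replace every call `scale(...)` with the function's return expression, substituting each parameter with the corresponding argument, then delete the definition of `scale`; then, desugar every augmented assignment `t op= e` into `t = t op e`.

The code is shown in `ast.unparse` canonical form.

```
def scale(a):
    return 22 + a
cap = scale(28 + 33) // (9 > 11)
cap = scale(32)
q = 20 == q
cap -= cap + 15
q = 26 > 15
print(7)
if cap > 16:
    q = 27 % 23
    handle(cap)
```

Transformed code:
cap = (22 + (28 + 33)) // (9 > 11)
cap = 22 + 32
q = 20 == q
cap = cap - (cap + 15)
q = 26 > 15
print(7)
if cap > 16:
    q = 27 % 23
    handle(cap)

4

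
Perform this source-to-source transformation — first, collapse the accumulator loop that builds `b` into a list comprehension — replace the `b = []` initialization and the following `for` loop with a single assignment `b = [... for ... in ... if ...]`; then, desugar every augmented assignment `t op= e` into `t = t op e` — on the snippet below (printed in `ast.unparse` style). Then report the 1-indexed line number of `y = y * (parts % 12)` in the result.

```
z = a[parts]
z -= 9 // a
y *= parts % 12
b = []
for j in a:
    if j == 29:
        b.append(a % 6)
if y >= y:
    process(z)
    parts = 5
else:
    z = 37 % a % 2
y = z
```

3

Transformed code:
z = a[parts]
z = z - 9 // a
y = y * (parts % 12)
b = [a % 6 for j in a if j == 29]
if y >= y:
    process(z)
    parts = 5
else:
    z = 37 % a % 2
y = z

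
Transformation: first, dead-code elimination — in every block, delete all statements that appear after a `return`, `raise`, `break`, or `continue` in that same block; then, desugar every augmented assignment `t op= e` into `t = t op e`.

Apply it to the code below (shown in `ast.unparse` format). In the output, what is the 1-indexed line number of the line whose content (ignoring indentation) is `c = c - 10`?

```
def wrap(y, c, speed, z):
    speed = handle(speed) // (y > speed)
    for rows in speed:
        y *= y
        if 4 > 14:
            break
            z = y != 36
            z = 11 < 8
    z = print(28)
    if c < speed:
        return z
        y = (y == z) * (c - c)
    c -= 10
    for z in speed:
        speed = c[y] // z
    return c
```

10

Transformed code:
def wrap(y, c, speed, z):
    speed = handle(speed) // (y > speed)
    for rows in speed:
        y = y * y
        if 4 > 14:
            break
    z = print(28)
    if c < speed:
        return z
    c = c - 10
    for z in speed:
        speed = c[y] // z
    return c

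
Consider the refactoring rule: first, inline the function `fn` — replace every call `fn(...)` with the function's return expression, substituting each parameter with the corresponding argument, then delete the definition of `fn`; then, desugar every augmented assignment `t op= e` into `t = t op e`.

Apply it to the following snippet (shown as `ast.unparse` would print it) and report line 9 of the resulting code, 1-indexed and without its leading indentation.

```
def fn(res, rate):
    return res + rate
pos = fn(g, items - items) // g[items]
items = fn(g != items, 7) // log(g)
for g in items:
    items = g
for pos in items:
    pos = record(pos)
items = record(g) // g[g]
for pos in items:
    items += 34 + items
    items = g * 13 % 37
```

items = items + (34 + items)

Transformed code:
pos = (g + (items - items)) // g[items]
items = ((g != items) + 7) // log(g)
for g in items:
    items = g
for pos in items:
    pos = record(pos)
items = record(g) // g[g]
for pos in items:
    items = items + (34 + items)
    items = g * 13 % 37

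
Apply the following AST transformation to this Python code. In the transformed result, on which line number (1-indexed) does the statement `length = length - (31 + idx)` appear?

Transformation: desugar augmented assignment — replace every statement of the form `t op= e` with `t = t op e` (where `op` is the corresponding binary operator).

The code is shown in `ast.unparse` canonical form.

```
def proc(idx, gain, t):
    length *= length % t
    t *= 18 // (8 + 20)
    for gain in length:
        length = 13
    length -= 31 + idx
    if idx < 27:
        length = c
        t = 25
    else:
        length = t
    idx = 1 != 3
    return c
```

6

Transformed code:
def proc(idx, gain, t):
    length = length * (length % t)
    t = t * (18 // (8 + 20))
    for gain in length:
        length = 13
    length = length - (31 + idx)
    if idx < 27:
        length = c
        t = 25
    else:
        length = t
    idx = 1 != 3
    return c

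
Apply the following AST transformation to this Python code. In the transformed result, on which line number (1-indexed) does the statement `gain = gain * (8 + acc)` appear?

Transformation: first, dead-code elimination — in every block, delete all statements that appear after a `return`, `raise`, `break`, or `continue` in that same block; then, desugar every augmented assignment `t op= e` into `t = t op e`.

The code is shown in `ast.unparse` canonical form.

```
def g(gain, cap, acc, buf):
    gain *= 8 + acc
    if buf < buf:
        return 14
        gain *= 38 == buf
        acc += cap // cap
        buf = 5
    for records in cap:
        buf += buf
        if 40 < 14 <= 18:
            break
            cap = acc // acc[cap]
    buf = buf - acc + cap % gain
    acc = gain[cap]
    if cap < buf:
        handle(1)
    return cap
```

2

Transformed code:
def g(gain, cap, acc, buf):
    gain = gain * (8 + acc)
    if buf < buf:
        return 14
    for records in cap:
        buf = buf + buf
        if 40 < 14 <= 18:
            break
    buf = buf - acc + cap % gain
    acc = gain[cap]
    if cap < buf:
        handle(1)
    return cap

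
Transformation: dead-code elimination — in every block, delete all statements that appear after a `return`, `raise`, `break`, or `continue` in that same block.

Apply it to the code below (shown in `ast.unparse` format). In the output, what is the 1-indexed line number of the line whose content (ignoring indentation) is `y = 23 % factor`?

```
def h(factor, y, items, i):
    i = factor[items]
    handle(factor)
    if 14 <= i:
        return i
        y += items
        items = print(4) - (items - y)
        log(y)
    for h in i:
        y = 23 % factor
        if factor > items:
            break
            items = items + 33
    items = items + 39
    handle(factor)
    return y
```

Transformed code:
def h(factor, y, items, i):
    i = factor[items]
    handle(factor)
    if 14 <= i:
        return i
    for h in i:
        y = 23 % factor
        if factor > items:
            break
    items = items + 39
    handle(factor)
    return y

7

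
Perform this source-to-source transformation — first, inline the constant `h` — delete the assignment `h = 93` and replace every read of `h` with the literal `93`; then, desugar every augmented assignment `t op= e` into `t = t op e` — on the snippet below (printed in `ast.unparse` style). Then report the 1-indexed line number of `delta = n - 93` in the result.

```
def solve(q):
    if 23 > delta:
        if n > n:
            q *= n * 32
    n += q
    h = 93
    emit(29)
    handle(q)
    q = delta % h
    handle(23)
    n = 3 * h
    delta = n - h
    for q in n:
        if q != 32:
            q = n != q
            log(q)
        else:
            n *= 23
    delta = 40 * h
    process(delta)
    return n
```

11

Transformed code:
def solve(q):
    if 23 > delta:
        if n > n:
            q = q * (n * 32)
    n = n + q
    emit(29)
    handle(q)
    q = delta % 93
    handle(23)
    n = 3 * 93
    delta = n - 93
    for q in n:
        if q != 32:
            q = n != q
            log(q)
        else:
            n = n * 23
    delta = 40 * 93
    process(delta)
    return n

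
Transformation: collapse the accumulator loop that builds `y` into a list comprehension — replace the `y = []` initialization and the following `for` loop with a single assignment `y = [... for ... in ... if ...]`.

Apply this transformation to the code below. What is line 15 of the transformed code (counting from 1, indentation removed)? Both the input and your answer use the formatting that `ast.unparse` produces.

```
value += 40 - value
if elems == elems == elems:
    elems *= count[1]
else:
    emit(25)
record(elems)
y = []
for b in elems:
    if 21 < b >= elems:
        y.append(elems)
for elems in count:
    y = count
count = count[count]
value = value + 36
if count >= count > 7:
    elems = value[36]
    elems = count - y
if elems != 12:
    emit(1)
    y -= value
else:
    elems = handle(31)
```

Transformed code:
value += 40 - value
if elems == elems == elems:
    elems *= count[1]
else:
    emit(25)
record(elems)
y = [elems for b in elems if 21 < b >= elems]
for elems in count:
    y = count
count = count[count]
value = value + 36
if count >= count > 7:
    elems = value[36]
    elems = count - y
if elems != 12:
    emit(1)
    y -= value
else:
    elems = handle(31)

if elems != 12:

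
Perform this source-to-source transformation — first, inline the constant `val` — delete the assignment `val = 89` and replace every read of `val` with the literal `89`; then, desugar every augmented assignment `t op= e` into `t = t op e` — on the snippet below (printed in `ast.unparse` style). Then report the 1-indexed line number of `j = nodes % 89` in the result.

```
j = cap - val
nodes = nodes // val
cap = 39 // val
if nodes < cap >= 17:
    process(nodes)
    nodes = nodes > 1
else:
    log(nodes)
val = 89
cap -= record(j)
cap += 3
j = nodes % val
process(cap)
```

Transformed code:
j = cap - 89
nodes = nodes // 89
cap = 39 // 89
if nodes < cap >= 17:
    process(nodes)
    nodes = nodes > 1
else:
    log(nodes)
cap = cap - record(j)
cap = cap + 3
j = nodes % 89
process(cap)

11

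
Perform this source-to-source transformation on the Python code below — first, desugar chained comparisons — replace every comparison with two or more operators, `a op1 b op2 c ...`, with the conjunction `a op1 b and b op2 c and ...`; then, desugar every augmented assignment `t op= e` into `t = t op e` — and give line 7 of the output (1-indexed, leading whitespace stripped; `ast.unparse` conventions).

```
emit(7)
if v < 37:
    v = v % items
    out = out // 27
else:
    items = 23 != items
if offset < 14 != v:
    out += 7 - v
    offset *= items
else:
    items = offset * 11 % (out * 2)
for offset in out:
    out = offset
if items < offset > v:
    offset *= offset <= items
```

if offset < 14 and 14 != v:

Transformed code:
emit(7)
if v < 37:
    v = v % items
    out = out // 27
else:
    items = 23 != items
if offset < 14 and 14 != v:
    out = out + (7 - v)
    offset = offset * items
else:
    items = offset * 11 % (out * 2)
for offset in out:
    out = offset
if items < offset and offset > v:
    offset = offset * (offset <= items)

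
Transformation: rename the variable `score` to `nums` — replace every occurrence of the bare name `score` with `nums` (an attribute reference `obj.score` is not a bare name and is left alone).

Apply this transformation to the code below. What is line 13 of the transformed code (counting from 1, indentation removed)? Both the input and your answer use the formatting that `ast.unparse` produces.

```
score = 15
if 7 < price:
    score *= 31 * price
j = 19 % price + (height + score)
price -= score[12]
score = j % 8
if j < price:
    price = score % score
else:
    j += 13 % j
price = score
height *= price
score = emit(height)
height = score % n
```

Transformed code:
nums = 15
if 7 < price:
    nums *= 31 * price
j = 19 % price + (height + nums)
price -= nums[12]
nums = j % 8
if j < price:
    price = nums % nums
else:
    j += 13 % j
price = nums
height *= price
nums = emit(height)
height = nums % n

nums = emit(height)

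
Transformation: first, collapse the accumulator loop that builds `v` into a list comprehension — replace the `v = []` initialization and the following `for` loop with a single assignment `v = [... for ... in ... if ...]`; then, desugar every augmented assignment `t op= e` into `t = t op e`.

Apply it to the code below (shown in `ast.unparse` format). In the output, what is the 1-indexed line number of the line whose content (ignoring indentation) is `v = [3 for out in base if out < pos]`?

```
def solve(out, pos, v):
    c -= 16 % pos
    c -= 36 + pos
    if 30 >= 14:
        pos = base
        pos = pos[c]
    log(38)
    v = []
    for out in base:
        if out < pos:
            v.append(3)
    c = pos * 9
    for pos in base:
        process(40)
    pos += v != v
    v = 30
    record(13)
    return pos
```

8

Transformed code:
def solve(out, pos, v):
    c = c - 16 % pos
    c = c - (36 + pos)
    if 30 >= 14:
        pos = base
        pos = pos[c]
    log(38)
    v = [3 for out in base if out < pos]
    c = pos * 9
    for pos in base:
        process(40)
    pos = pos + (v != v)
    v = 30
    record(13)
    return pos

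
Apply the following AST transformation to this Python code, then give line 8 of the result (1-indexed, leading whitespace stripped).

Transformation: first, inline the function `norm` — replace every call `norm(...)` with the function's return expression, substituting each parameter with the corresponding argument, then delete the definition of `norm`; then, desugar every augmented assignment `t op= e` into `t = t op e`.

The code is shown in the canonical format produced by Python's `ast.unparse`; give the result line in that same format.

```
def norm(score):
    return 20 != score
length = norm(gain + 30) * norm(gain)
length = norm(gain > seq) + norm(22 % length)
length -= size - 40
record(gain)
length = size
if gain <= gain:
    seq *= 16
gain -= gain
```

Transformed code:
length = (20 != gain + 30) * (20 != gain)
length = (20 != (gain > seq)) + (20 != 22 % length)
length = length - (size - 40)
record(gain)
length = size
if gain <= gain:
    seq = seq * 16
gain = gain - gain

gain = gain - gain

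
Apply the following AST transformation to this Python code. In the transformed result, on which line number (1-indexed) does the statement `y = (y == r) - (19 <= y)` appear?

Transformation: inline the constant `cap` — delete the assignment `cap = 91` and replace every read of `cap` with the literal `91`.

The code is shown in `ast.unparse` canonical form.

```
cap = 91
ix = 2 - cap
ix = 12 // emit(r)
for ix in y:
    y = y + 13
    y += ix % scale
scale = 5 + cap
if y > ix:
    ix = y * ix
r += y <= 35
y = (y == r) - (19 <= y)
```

10

Transformed code:
ix = 2 - 91
ix = 12 // emit(r)
for ix in y:
    y = y + 13
    y += ix % scale
scale = 5 + 91
if y > ix:
    ix = y * ix
r += y <= 35
y = (y == r) - (19 <= y)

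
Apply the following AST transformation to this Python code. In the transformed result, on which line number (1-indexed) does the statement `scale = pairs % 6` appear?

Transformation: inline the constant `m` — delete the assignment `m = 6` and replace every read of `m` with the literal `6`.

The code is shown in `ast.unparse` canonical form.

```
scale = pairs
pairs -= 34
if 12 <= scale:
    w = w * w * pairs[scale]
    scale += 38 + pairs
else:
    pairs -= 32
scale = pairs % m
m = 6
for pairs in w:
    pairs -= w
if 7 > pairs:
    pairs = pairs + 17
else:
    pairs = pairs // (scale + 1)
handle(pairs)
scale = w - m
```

8

Transformed code:
scale = pairs
pairs -= 34
if 12 <= scale:
    w = w * w * pairs[scale]
    scale += 38 + pairs
else:
    pairs -= 32
scale = pairs % 6
for pairs in w:
    pairs -= w
if 7 > pairs:
    pairs = pairs + 17
else:
    pairs = pairs // (scale + 1)
handle(pairs)
scale = w - 6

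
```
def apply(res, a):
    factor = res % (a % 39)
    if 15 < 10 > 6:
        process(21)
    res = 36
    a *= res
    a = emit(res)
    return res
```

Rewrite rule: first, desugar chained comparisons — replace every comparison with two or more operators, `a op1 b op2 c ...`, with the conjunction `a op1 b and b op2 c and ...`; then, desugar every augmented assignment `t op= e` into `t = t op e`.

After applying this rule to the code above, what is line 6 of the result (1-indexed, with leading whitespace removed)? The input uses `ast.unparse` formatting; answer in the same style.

Transformed code:
def apply(res, a):
    factor = res % (a % 39)
    if 15 < 10 and 10 > 6:
        process(21)
    res = 36
    a = a * res
    a = emit(res)
    return res

a = a * res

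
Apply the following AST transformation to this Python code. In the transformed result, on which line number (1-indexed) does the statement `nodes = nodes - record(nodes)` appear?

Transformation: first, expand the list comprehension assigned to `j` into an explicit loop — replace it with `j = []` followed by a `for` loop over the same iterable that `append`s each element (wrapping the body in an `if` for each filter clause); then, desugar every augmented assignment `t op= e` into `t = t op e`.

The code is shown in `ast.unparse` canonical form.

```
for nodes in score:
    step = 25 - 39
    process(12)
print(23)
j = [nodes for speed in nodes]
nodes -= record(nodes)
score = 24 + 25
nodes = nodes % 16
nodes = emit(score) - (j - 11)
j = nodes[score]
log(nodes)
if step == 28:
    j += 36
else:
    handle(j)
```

Transformed code:
for nodes in score:
    step = 25 - 39
    process(12)
print(23)
j = []
for speed in nodes:
    j.append(nodes)
nodes = nodes - record(nodes)
score = 24 + 25
nodes = nodes % 16
nodes = emit(score) - (j - 11)
j = nodes[score]
log(nodes)
if step == 28:
    j = j + 36
else:
    handle(j)

8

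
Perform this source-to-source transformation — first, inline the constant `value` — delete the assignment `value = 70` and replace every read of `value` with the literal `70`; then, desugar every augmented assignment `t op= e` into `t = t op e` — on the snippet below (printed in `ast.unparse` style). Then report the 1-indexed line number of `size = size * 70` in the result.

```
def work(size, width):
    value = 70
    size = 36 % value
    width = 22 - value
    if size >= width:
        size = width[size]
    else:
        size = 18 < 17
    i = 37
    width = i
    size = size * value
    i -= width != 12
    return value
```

Transformed code:
def work(size, width):
    size = 36 % 70
    width = 22 - 70
    if size >= width:
        size = width[size]
    else:
        size = 18 < 17
    i = 37
    width = i
    size = size * 70
    i = i - (width != 12)
    return 70

10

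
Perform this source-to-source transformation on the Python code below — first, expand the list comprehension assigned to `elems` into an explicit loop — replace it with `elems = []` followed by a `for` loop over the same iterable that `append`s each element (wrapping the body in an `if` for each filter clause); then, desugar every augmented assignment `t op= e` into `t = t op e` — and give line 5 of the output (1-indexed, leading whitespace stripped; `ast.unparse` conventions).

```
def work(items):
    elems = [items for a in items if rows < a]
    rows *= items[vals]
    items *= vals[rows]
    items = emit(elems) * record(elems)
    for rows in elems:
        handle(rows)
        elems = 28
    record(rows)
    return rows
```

elems.append(items)

Transformed code:
def work(items):
    elems = []
    for a in items:
        if rows < a:
            elems.append(items)
    rows = rows * items[vals]
    items = items * vals[rows]
    items = emit(elems) * record(elems)
    for rows in elems:
        handle(rows)
        elems = 28
    record(rows)
    return rows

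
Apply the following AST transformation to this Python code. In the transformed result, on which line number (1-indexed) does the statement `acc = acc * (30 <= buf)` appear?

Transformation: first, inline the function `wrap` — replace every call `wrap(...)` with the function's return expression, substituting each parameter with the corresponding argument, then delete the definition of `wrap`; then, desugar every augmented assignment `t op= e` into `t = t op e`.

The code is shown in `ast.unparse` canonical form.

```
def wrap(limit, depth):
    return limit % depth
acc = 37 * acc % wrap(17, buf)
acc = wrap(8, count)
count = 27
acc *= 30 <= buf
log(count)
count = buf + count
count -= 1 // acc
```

4

Transformed code:
acc = 37 * acc % (17 % buf)
acc = 8 % count
count = 27
acc = acc * (30 <= buf)
log(count)
count = buf + count
count = count - 1 // acc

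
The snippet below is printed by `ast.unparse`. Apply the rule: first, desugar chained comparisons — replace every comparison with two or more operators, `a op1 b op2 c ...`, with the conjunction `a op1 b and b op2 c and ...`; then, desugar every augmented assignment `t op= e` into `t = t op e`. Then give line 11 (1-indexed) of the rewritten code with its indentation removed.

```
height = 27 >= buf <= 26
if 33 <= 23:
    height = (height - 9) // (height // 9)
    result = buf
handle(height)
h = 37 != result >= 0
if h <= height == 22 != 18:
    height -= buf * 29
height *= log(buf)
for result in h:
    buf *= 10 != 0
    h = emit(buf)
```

Transformed code:
height = 27 >= buf and buf <= 26
if 33 <= 23:
    height = (height - 9) // (height // 9)
    result = buf
handle(height)
h = 37 != result and result >= 0
if h <= height and height == 22 and (22 != 18):
    height = height - buf * 29
height = height * log(buf)
for result in h:
    buf = buf * (10 != 0)
    h = emit(buf)

buf = buf * (10 != 0)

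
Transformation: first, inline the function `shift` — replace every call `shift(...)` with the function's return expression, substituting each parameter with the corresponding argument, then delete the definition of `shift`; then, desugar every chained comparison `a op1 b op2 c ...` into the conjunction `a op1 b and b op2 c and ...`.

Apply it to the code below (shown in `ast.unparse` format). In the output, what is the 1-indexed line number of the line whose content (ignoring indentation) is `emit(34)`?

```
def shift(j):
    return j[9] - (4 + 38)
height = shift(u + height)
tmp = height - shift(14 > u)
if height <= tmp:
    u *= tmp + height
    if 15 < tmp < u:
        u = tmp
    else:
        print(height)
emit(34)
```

9

Transformed code:
height = (u + height)[9] - (4 + 38)
tmp = height - ((14 > u)[9] - (4 + 38))
if height <= tmp:
    u *= tmp + height
    if 15 < tmp and tmp < u:
        u = tmp
    else:
        print(height)
emit(34)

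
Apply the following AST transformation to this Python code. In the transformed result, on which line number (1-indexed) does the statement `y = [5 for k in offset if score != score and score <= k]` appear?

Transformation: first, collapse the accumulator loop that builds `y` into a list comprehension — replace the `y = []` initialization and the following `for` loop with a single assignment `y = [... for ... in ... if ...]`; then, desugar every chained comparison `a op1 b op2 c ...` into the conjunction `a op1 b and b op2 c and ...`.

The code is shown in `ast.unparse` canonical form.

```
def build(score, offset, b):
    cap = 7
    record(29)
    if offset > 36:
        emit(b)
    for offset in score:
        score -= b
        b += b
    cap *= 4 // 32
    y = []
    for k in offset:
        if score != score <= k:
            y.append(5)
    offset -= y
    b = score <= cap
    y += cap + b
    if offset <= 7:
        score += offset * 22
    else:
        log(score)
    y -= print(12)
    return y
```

10

Transformed code:
def build(score, offset, b):
    cap = 7
    record(29)
    if offset > 36:
        emit(b)
    for offset in score:
        score -= b
        b += b
    cap *= 4 // 32
    y = [5 for k in offset if score != score and score <= k]
    offset -= y
    b = score <= cap
    y += cap + b
    if offset <= 7:
        score += offset * 22
    else:
        log(score)
    y -= print(12)
    return y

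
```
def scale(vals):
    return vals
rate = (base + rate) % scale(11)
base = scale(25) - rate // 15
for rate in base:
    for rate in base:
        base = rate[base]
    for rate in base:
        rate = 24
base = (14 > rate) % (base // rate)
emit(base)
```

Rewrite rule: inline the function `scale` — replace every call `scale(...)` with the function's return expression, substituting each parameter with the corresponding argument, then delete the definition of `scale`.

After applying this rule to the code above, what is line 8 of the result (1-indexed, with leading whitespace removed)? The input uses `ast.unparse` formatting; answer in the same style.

Transformed code:
rate = (base + rate) % 11
base = 25 - rate // 15
for rate in base:
    for rate in base:
        base = rate[base]
    for rate in base:
        rate = 24
base = (14 > rate) % (base // rate)
emit(base)

base = (14 > rate) % (base // rate)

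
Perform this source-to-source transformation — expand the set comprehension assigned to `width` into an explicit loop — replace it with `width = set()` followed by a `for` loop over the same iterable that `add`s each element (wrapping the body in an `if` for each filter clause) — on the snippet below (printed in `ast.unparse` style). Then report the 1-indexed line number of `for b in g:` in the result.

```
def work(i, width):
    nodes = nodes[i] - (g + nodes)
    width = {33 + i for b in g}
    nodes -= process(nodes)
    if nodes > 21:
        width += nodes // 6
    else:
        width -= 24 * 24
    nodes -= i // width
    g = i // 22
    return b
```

4

Transformed code:
def work(i, width):
    nodes = nodes[i] - (g + nodes)
    width = set()
    for b in g:
        width.add(33 + i)
    nodes -= process(nodes)
    if nodes > 21:
        width += nodes // 6
    else:
        width -= 24 * 24
    nodes -= i // width
    g = i // 22
    return b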